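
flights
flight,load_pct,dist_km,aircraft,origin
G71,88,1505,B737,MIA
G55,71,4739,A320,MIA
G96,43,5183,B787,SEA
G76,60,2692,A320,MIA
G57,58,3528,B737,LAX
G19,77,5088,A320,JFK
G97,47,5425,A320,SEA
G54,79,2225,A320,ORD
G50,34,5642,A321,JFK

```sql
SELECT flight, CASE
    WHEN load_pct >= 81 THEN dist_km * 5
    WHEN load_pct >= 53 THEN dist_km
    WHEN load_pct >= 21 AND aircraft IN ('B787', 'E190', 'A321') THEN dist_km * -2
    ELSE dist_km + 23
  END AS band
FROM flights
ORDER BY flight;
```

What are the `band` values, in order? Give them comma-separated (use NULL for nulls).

5088, -11284, 2225, 4739, 3528, 7525, 2692, -10366, 5448

flight=G19: load_pct >= 53 → 5088
flight=G50: load_pct >= 21 AND aircraft IN ('B787', 'E190', 'A321') → -11284
flight=G54: load_pct >= 53 → 2225
flight=G55: load_pct >= 53 → 4739
flight=G57: load_pct >= 53 → 3528
flight=G71: load_pct >= 81 → 7525
flight=G76: load_pct >= 53 → 2692
flight=G96: load_pct >= 21 AND aircraft IN ('B787', 'E190', 'A321') → -10366
flight=G97: ELSE → 5448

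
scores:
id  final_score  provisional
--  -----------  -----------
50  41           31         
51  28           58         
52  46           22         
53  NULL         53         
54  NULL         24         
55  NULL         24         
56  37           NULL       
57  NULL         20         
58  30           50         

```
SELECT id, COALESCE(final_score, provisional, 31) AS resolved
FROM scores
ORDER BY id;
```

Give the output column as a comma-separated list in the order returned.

id=50: final_score=41 → 41
id=51: final_score=28 → 28
id=52: final_score=46 → 46
id=53: final_score=NULL, provisional=53 → 53
id=54: final_score=NULL, provisional=24 → 24
id=55: final_score=NULL, provisional=24 → 24
id=56: final_score=37 → 37
id=57: final_score=NULL, provisional=20 → 20
id=58: final_score=30 → 30

41, 28, 46, 53, 24, 24, 37, 20, 30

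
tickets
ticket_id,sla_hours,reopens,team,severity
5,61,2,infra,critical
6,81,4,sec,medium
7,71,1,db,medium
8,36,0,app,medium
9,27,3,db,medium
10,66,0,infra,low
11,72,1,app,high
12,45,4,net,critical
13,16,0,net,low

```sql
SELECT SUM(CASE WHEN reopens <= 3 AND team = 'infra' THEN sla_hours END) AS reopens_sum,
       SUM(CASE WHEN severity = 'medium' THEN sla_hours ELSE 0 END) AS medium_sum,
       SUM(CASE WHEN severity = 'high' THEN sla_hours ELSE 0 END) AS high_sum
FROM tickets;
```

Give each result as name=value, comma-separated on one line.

reopens_sum=127, medium_sum=215, high_sum=72

[reopens_sum: reopens <= 3 AND team = 'infra']
ticket_id=5: ✓ → 61
ticket_id=6: ✗
ticket_id=7: ✗
ticket_id=8: ✗
ticket_id=9: ✗
ticket_id=10: ✓ → 66
ticket_id=11: ✗
ticket_id=12: ✗
ticket_id=13: ✗
reopens_sum = 61 + 66 = 127
—
[medium_sum: severity = 'medium']
ticket_id=5: ✗
ticket_id=6: ✓ → 81
ticket_id=7: ✓ → 71
ticket_id=8: ✓ → 36
ticket_id=9: ✓ → 27
ticket_id=10: ✗
ticket_id=11: ✗
ticket_id=12: ✗
ticket_id=13: ✗
medium_sum = 81 + 71 + 36 + 27 = 215
—
[high_sum: severity = 'high']
ticket_id=5: ✗
ticket_id=6: ✗
ticket_id=7: ✗
ticket_id=8: ✗
ticket_id=9: ✗
ticket_id=10: ✗
ticket_id=11: ✓ → 72
ticket_id=12: ✗
ticket_id=13: ✗
high_sum = 72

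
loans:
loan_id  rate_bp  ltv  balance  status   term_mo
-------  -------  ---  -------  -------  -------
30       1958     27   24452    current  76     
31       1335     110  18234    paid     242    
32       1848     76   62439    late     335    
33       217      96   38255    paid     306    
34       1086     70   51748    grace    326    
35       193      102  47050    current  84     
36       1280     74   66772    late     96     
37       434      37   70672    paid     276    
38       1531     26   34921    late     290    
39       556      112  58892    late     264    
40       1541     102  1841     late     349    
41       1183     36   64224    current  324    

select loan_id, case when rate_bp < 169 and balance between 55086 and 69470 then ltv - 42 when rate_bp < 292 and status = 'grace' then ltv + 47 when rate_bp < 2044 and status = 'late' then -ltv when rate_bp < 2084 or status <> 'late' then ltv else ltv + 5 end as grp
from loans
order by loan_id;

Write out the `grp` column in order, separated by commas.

loan_id=30: rate_bp < 2084 or status <> 'late' → 27
loan_id=31: rate_bp < 2084 or status <> 'late' → 110
loan_id=32: rate_bp < 2044 and status = 'late' → -76
loan_id=33: rate_bp < 2084 or status <> 'late' → 96
loan_id=34: rate_bp < 2084 or status <> 'late' → 70
loan_id=35: rate_bp < 2084 or status <> 'late' → 102
loan_id=36: rate_bp < 2044 and status = 'late' → -74
loan_id=37: rate_bp < 2084 or status <> 'late' → 37
loan_id=38: rate_bp < 2044 and status = 'late' → -26
loan_id=39: rate_bp < 2044 and status = 'late' → -112
loan_id=40: rate_bp < 2044 and status = 'late' → -102
loan_id=41: rate_bp < 2084 or status <> 'late' → 36

27, 110, -76, 96, 70, 102, -74, 37, -26, -112, -102, 36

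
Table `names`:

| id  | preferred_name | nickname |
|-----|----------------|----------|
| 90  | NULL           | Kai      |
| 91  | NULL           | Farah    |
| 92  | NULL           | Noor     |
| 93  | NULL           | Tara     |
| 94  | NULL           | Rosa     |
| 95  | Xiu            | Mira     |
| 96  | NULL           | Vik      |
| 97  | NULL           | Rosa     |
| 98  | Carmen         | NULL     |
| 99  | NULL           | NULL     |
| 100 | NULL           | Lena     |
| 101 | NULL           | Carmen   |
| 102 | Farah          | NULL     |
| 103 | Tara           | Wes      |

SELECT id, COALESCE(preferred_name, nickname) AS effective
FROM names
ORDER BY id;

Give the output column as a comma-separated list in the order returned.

id=90: preferred_name=NULL, nickname=Kai → Kai
id=91: preferred_name=NULL, nickname=Farah → Farah
id=92: preferred_name=NULL, nickname=Noor → Noor
id=93: preferred_name=NULL, nickname=Tara → Tara
id=94: preferred_name=NULL, nickname=Rosa → Rosa
id=95: preferred_name=Xiu → Xiu
id=96: preferred_name=NULL, nickname=Vik → Vik
id=97: preferred_name=NULL, nickname=Rosa → Rosa
id=98: preferred_name=Carmen → Carmen
id=99: preferred_name=NULL, nickname=NULL (all NULL) → NULL
id=100: preferred_name=NULL, nickname=Lena → Lena
id=101: preferred_name=NULL, nickname=Carmen → Carmen
id=102: preferred_name=Farah → Farah
id=103: preferred_name=Tara → Tara

Kai, Farah, Noor, Tara, Rosa, Xiu, Vik, Rosa, Carmen, NULL, Lena, Carmen, Farah, Tara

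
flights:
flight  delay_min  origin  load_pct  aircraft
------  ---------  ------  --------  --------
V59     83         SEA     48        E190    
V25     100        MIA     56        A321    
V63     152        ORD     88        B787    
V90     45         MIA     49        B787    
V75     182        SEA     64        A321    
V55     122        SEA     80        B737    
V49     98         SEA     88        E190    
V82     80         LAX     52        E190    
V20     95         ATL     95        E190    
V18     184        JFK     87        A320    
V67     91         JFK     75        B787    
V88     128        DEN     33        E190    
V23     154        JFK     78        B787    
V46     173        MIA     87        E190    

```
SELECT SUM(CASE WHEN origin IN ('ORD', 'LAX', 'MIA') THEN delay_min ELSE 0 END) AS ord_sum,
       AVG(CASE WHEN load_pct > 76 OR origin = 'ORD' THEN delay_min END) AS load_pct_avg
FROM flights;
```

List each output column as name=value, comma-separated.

[ord_sum: origin IN ('ORD', 'LAX', 'MIA')]
flight=V59: ✗
flight=V25: ✓ → 100
flight=V63: ✓ → 152
flight=V90: ✓ → 45
flight=V75: ✗
flight=V55: ✗
flight=V49: ✗
flight=V82: ✓ → 80
flight=V20: ✗
flight=V18: ✗
flight=V67: ✗
flight=V88: ✗
flight=V23: ✗
flight=V46: ✓ → 173
ord_sum = 100 + 152 + 45 + 80 + 173 = 550
—
[load_pct_avg: load_pct > 76 OR origin = 'ORD']
flight=V59: ✗
flight=V25: ✗
flight=V63: ✓ → 152
flight=V90: ✗
flight=V75: ✗
flight=V55: ✓ → 122
flight=V49: ✓ → 98
flight=V82: ✗
flight=V20: ✓ → 95
flight=V18: ✓ → 184
flight=V67: ✗
flight=V88: ✗
flight=V23: ✓ → 154
flight=V46: ✓ → 173
load_pct_avg = (152 + 122 + 98 + 95 + 184 + 154 + 173) / 7 = 139.7142857143

ord_sum=550, load_pct_avg=139.7142857143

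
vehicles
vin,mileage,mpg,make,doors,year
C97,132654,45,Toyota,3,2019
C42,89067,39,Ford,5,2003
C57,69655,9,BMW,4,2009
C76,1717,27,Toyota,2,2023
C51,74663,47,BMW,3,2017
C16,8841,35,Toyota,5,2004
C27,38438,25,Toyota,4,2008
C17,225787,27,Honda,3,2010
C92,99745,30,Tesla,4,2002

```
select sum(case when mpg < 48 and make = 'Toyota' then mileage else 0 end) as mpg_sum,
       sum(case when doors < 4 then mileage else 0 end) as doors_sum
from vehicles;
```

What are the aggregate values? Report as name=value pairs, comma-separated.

[mpg_sum: mpg < 48 and make = 'Toyota']
vin=C97: ✓ → 132654
vin=C42: ✗
vin=C57: ✗
vin=C76: ✓ → 1717
vin=C51: ✗
vin=C16: ✓ → 8841
vin=C27: ✓ → 38438
vin=C17: ✗
vin=C92: ✗
mpg_sum = 132654 + 1717 + 8841 + 38438 = 181650
—
[doors_sum: doors < 4]
vin=C97: ✓ → 132654
vin=C42: ✗
vin=C57: ✗
vin=C76: ✓ → 1717
vin=C51: ✓ → 74663
vin=C16: ✗
vin=C27: ✗
vin=C17: ✓ → 225787
vin=C92: ✗
doors_sum = 132654 + 1717 + 74663 + 225787 = 434821

mpg_sum=181650, doors_sum=434821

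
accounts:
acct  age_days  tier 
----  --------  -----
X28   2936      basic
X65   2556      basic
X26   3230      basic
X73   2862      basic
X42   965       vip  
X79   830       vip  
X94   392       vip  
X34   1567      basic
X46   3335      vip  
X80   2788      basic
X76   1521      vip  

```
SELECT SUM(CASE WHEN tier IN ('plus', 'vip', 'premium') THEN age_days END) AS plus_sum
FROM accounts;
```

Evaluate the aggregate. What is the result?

7043

acct=X28: ✗
acct=X65: ✗
acct=X26: ✗
acct=X73: ✗
acct=X42: ✓ → 965
acct=X79: ✓ → 830
acct=X94: ✓ → 392
acct=X34: ✗
acct=X46: ✓ → 3335
acct=X80: ✗
acct=X76: ✓ → 1521
plus_sum = 965 + 830 + 392 + 3335 + 1521 = 7043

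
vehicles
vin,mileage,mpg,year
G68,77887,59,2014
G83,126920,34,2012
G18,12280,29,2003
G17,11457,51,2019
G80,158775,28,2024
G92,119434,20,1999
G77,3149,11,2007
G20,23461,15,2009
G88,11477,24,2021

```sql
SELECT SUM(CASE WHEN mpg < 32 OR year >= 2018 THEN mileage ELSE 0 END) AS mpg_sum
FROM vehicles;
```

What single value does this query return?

340033

vin=G68: ✗
vin=G83: ✗
vin=G18: ✓ → 12280
vin=G17: ✓ → 11457
vin=G80: ✓ → 158775
vin=G92: ✓ → 119434
vin=G77: ✓ → 3149
vin=G20: ✓ → 23461
vin=G88: ✓ → 11477
mpg_sum = 12280 + 11457 + 158775 + 119434 + 3149 + 23461 + 11477 = 340033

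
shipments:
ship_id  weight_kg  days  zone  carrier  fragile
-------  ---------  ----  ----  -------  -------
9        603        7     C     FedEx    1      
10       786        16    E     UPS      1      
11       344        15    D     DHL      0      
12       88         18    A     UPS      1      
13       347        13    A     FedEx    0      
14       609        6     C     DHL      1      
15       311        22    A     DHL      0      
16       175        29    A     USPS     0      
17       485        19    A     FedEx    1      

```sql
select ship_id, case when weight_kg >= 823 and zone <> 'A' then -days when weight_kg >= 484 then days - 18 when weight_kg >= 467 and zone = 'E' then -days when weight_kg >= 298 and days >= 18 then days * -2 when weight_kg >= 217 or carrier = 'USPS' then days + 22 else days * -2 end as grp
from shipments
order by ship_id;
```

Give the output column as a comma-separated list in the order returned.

ship_id=9: weight_kg >= 484 → -11
ship_id=10: weight_kg >= 484 → -2
ship_id=11: weight_kg >= 217 or carrier = 'USPS' → 37
ship_id=12: ELSE → -36
ship_id=13: weight_kg >= 217 or carrier = 'USPS' → 35
ship_id=14: weight_kg >= 484 → -12
ship_id=15: weight_kg >= 298 and days >= 18 → -44
ship_id=16: weight_kg >= 217 or carrier = 'USPS' → 51
ship_id=17: weight_kg >= 484 → 1

-11, -2, 37, -36, 35, -12, -44, 51, 1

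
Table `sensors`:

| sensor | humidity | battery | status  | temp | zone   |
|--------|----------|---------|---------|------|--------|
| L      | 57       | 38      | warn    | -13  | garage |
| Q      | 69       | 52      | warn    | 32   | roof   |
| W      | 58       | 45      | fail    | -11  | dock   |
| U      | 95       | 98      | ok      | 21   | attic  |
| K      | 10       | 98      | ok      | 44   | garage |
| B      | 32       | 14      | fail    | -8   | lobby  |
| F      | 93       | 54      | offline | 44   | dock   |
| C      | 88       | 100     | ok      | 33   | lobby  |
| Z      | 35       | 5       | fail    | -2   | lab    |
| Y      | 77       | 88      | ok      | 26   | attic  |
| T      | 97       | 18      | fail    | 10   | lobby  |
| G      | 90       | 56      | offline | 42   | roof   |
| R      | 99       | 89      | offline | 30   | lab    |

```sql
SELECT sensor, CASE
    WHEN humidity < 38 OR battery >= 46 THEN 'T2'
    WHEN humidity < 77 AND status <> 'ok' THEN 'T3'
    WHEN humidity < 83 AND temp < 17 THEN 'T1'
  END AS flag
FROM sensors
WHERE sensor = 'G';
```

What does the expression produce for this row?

T2

sensor = G: humidity=90, battery=56, status=offline, temp=42, zone=roof.
humidity < 38 OR battery >= 46 → true → T2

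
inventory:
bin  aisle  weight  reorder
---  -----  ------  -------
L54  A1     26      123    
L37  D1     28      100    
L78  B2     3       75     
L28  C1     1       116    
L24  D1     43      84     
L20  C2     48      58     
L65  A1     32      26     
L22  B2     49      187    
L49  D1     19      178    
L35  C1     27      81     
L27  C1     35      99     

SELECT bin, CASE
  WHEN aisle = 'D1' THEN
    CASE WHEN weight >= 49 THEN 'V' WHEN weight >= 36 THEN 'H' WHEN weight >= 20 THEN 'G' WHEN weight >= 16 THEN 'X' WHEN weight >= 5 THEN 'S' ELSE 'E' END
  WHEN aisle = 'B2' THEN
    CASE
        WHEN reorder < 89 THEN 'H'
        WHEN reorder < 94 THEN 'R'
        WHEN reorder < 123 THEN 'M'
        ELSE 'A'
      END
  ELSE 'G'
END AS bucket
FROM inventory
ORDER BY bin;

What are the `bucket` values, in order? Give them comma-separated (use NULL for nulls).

G, A, H, G, G, G, G, X, G, G, H

bin=L20: aisle='C2' → outer ELSE → G
bin=L22: aisle='B2' → inner[ELSE] → A
bin=L24: aisle='D1' → inner[weight >= 36] → H
bin=L27: aisle='C1' → outer ELSE → G
bin=L28: aisle='C1' → outer ELSE → G
bin=L35: aisle='C1' → outer ELSE → G
bin=L37: aisle='D1' → inner[weight >= 20] → G
bin=L49: aisle='D1' → inner[weight >= 16] → X
bin=L54: aisle='A1' → outer ELSE → G
bin=L65: aisle='A1' → outer ELSE → G
bin=L78: aisle='B2' → inner[reorder < 89] → H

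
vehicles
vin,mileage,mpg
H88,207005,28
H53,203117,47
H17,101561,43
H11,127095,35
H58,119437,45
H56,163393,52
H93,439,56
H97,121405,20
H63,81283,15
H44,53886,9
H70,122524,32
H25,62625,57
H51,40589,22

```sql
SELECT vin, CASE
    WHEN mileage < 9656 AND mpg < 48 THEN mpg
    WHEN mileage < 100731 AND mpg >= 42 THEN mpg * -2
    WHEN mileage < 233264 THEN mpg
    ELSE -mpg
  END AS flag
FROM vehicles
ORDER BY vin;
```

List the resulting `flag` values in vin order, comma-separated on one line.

35, 43, -114, 9, 22, 47, 52, 45, 15, 32, 28, -112, 20

vin=H11: mileage < 233264 → 35
vin=H17: mileage < 233264 → 43
vin=H25: mileage < 100731 AND mpg >= 42 → -114
vin=H44: mileage < 233264 → 9
vin=H51: mileage < 233264 → 22
vin=H53: mileage < 233264 → 47
vin=H56: mileage < 233264 → 52
vin=H58: mileage < 233264 → 45
vin=H63: mileage < 233264 → 15
vin=H70: mileage < 233264 → 32
vin=H88: mileage < 233264 → 28
vin=H93: mileage < 100731 AND mpg >= 42 → -112
vin=H97: mileage < 233264 → 20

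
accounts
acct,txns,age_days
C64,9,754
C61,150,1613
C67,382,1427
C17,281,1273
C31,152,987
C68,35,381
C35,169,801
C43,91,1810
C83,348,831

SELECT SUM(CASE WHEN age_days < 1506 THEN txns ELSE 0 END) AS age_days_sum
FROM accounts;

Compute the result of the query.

1376

acct=C64: ✓ → 9
acct=C61: ✗
acct=C67: ✓ → 382
acct=C17: ✓ → 281
acct=C31: ✓ → 152
acct=C68: ✓ → 35
acct=C35: ✓ → 169
acct=C43: ✗
acct=C83: ✓ → 348
age_days_sum = 9 + 382 + 281 + 152 + 35 + 169 + 348 = 1376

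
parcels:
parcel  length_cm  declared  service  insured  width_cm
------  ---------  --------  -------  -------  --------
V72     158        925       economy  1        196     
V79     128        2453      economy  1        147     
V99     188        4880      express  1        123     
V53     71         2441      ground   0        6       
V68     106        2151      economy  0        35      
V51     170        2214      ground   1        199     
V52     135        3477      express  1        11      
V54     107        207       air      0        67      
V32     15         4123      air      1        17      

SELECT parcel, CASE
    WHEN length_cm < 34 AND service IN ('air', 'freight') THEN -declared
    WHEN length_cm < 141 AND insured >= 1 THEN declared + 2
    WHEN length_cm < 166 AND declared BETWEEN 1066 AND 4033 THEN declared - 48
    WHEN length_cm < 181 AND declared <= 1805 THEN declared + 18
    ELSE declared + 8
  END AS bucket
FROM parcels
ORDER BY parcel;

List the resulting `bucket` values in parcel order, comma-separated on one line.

-4123, 2222, 3479, 2393, 225, 2103, 943, 2455, 4888

parcel=V32: length_cm < 34 AND service IN ('air', 'freight') → -4123
parcel=V51: ELSE → 2222
parcel=V52: length_cm < 141 AND insured >= 1 → 3479
parcel=V53: length_cm < 166 AND declared BETWEEN 1066 AND 4033 → 2393
parcel=V54: length_cm < 181 AND declared <= 1805 → 225
parcel=V68: length_cm < 166 AND declared BETWEEN 1066 AND 4033 → 2103
parcel=V72: length_cm < 181 AND declared <= 1805 → 943
parcel=V79: length_cm < 141 AND insured >= 1 → 2455
parcel=V99: ELSE → 4888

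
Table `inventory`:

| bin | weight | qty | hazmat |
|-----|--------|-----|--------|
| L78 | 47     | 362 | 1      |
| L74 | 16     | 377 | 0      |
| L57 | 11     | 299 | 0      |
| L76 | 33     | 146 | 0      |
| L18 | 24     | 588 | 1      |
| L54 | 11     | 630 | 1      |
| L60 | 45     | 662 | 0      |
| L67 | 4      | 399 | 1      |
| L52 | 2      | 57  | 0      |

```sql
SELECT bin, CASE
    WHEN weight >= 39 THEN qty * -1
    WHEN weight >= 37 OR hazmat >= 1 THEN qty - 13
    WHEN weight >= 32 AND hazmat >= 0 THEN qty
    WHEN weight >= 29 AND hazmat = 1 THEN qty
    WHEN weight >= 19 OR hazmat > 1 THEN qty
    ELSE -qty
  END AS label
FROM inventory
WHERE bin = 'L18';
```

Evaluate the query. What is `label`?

575

bin = L18: weight=24, qty=588, hazmat=1.
weight >= 39 → false
weight >= 37 OR hazmat >= 1 → true → 575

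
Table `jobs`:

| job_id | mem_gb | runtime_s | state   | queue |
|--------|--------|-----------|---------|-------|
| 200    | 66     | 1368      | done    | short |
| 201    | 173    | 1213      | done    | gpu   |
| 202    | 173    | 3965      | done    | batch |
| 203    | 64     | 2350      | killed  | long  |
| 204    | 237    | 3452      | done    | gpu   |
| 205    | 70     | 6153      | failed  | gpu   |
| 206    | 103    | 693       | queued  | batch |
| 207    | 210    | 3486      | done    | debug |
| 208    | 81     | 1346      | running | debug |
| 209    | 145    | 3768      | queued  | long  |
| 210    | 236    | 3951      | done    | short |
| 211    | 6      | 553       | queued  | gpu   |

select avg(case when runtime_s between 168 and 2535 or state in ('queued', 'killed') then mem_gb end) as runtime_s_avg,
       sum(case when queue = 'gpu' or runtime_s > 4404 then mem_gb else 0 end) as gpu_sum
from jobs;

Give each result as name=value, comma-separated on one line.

[runtime_s_avg: runtime_s between 168 and 2535 or state in ('queued', 'killed')]
job_id=200: ✓ → 66
job_id=201: ✓ → 173
job_id=202: ✗
job_id=203: ✓ → 64
job_id=204: ✗
job_id=205: ✗
job_id=206: ✓ → 103
job_id=207: ✗
job_id=208: ✓ → 81
job_id=209: ✓ → 145
job_id=210: ✗
job_id=211: ✓ → 6
runtime_s_avg = (66 + 173 + 64 + 103 + 81 + 145 + 6) / 7 = 91.1428571429
—
[gpu_sum: queue = 'gpu' or runtime_s > 4404]
job_id=200: ✗
job_id=201: ✓ → 173
job_id=202: ✗
job_id=203: ✗
job_id=204: ✓ → 237
job_id=205: ✓ → 70
job_id=206: ✗
job_id=207: ✗
job_id=208: ✗
job_id=209: ✗
job_id=210: ✗
job_id=211: ✓ → 6
gpu_sum = 173 + 237 + 70 + 6 = 486

runtime_s_avg=91.1428571429, gpu_sum=486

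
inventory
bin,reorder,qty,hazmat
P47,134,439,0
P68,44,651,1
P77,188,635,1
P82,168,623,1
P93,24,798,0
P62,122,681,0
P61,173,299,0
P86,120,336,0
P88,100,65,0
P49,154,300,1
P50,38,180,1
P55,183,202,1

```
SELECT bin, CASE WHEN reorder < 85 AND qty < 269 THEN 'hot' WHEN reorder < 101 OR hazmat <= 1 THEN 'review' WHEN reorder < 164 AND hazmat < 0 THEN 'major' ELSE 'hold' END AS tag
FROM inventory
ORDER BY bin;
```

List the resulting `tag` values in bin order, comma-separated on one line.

bin=P47: reorder < 101 OR hazmat <= 1 → review
bin=P49: reorder < 101 OR hazmat <= 1 → review
bin=P50: reorder < 85 AND qty < 269 → hot
bin=P55: reorder < 101 OR hazmat <= 1 → review
bin=P61: reorder < 101 OR hazmat <= 1 → review
bin=P62: reorder < 101 OR hazmat <= 1 → review
bin=P68: reorder < 101 OR hazmat <= 1 → review
bin=P77: reorder < 101 OR hazmat <= 1 → review
bin=P82: reorder < 101 OR hazmat <= 1 → review
bin=P86: reorder < 101 OR hazmat <= 1 → review
bin=P88: reorder < 101 OR hazmat <= 1 → review
bin=P93: reorder < 101 OR hazmat <= 1 → review

review, review, hot, review, review, review, review, review, review, review, review, review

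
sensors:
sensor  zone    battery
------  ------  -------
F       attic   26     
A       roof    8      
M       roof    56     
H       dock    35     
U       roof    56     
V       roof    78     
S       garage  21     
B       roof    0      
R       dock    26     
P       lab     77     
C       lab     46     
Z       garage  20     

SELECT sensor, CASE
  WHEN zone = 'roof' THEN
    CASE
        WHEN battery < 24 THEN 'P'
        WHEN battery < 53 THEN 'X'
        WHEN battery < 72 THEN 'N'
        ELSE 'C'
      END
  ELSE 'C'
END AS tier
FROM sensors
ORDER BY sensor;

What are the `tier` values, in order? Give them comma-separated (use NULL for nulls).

sensor=A: zone='roof' → inner[battery < 24] → P
sensor=B: zone='roof' → inner[battery < 24] → P
sensor=C: zone='lab' → outer ELSE → C
sensor=F: zone='attic' → outer ELSE → C
sensor=H: zone='dock' → outer ELSE → C
sensor=M: zone='roof' → inner[battery < 72] → N
sensor=P: zone='lab' → outer ELSE → C
sensor=R: zone='dock' → outer ELSE → C
sensor=S: zone='garage' → outer ELSE → C
sensor=U: zone='roof' → inner[battery < 72] → N
sensor=V: zone='roof' → inner[ELSE] → C
sensor=Z: zone='garage' → outer ELSE → C

P, P, C, C, C, N, C, C, C, N, C, C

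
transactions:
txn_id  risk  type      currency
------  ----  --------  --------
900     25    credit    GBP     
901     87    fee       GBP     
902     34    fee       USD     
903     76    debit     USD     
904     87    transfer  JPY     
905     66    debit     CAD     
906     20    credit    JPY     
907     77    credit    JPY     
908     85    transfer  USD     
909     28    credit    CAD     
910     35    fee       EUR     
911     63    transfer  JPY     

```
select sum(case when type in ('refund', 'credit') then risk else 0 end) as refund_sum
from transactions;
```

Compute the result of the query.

150

txn_id=900: ✓ → 25
txn_id=901: ✗
txn_id=902: ✗
txn_id=903: ✗
txn_id=904: ✗
txn_id=905: ✗
txn_id=906: ✓ → 20
txn_id=907: ✓ → 77
txn_id=908: ✗
txn_id=909: ✓ → 28
txn_id=910: ✗
txn_id=911: ✗
refund_sum = 25 + 20 + 77 + 28 = 150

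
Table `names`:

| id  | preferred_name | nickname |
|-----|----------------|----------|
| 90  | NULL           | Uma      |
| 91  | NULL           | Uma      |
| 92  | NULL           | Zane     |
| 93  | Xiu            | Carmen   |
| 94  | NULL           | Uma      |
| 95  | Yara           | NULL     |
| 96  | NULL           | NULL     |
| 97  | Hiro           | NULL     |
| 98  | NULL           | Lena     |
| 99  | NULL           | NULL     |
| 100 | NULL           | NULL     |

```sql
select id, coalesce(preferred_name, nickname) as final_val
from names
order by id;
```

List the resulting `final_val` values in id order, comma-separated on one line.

Uma, Uma, Zane, Xiu, Uma, Yara, NULL, Hiro, Lena, NULL, NULL

id=90: preferred_name=NULL, nickname=Uma → Uma
id=91: preferred_name=NULL, nickname=Uma → Uma
id=92: preferred_name=NULL, nickname=Zane → Zane
id=93: preferred_name=Xiu → Xiu
id=94: preferred_name=NULL, nickname=Uma → Uma
id=95: preferred_name=Yara → Yara
id=96: preferred_name=NULL, nickname=NULL (all NULL) → NULL
id=97: preferred_name=Hiro → Hiro
id=98: preferred_name=NULL, nickname=Lena → Lena
id=99: preferred_name=NULL, nickname=NULL (all NULL) → NULL
id=100: preferred_name=NULL, nickname=NULL (all NULL) → NULL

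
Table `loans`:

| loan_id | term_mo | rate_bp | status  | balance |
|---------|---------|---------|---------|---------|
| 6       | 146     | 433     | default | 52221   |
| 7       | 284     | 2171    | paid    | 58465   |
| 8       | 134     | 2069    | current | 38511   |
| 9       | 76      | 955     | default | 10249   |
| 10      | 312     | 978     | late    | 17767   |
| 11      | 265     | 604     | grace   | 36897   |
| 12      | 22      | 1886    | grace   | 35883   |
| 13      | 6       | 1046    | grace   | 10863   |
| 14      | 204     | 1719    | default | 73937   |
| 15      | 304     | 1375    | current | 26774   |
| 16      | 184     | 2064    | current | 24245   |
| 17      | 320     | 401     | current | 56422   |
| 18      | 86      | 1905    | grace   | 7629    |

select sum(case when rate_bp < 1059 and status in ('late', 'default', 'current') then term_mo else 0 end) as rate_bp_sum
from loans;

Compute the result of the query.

loan_id=6: ✓ → 146
loan_id=7: ✗
loan_id=8: ✗
loan_id=9: ✓ → 76
loan_id=10: ✓ → 312
loan_id=11: ✗
loan_id=12: ✗
loan_id=13: ✗
loan_id=14: ✗
loan_id=15: ✗
loan_id=16: ✗
loan_id=17: ✓ → 320
loan_id=18: ✗
rate_bp_sum = 146 + 76 + 312 + 320 = 854

854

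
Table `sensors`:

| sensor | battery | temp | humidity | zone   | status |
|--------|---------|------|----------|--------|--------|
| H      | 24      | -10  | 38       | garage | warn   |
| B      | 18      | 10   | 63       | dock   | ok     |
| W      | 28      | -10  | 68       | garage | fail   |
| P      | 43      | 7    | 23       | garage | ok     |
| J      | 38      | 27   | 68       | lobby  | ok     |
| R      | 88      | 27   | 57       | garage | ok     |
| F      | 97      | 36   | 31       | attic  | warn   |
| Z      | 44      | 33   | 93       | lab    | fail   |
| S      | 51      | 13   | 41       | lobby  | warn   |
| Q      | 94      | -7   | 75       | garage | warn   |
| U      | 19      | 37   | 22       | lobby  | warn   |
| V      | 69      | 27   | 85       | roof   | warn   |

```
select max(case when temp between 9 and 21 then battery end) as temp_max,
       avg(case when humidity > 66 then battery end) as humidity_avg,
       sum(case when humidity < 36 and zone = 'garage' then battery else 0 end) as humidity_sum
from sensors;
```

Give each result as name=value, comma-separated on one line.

temp_max=51, humidity_avg=54.6, humidity_sum=43

[temp_max: temp between 9 and 21]
sensor=H: ✗
sensor=B: ✓ → 18
sensor=W: ✗
sensor=P: ✗
sensor=J: ✗
sensor=R: ✗
sensor=F: ✗
sensor=Z: ✗
sensor=S: ✓ → 51
sensor=Q: ✗
sensor=U: ✗
sensor=V: ✗
temp_max = MAX(18, 51) = 51
—
[humidity_avg: humidity > 66]
sensor=H: ✗
sensor=B: ✗
sensor=W: ✓ → 28
sensor=P: ✗
sensor=J: ✓ → 38
sensor=R: ✗
sensor=F: ✗
sensor=Z: ✓ → 44
sensor=S: ✗
sensor=Q: ✓ → 94
sensor=U: ✗
sensor=V: ✓ → 69
humidity_avg = (28 + 38 + 44 + 94 + 69) / 5 = 54.6
—
[humidity_sum: humidity < 36 and zone = 'garage']
sensor=H: ✗
sensor=B: ✗
sensor=W: ✗
sensor=P: ✓ → 43
sensor=J: ✗
sensor=R: ✗
sensor=F: ✗
sensor=Z: ✗
sensor=S: ✗
sensor=Q: ✗
sensor=U: ✗
sensor=V: ✗
humidity_sum = 43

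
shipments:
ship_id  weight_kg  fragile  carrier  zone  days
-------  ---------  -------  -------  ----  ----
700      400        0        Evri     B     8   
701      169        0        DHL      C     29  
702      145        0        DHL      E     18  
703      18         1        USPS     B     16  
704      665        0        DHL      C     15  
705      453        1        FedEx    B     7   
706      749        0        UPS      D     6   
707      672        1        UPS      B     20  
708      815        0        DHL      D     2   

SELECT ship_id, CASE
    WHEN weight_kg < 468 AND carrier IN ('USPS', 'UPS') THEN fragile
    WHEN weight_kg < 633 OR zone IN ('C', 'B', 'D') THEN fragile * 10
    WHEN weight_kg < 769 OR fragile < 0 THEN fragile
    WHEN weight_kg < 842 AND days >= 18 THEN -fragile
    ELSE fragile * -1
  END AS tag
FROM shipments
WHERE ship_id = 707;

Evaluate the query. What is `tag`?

10

ship_id = 707: weight_kg=672, fragile=1, carrier=UPS, zone=B, days=20.
weight_kg < 468 AND carrier IN ('USPS', 'UPS') → false
weight_kg < 633 OR zone IN ('C', 'B', 'D') → true → 10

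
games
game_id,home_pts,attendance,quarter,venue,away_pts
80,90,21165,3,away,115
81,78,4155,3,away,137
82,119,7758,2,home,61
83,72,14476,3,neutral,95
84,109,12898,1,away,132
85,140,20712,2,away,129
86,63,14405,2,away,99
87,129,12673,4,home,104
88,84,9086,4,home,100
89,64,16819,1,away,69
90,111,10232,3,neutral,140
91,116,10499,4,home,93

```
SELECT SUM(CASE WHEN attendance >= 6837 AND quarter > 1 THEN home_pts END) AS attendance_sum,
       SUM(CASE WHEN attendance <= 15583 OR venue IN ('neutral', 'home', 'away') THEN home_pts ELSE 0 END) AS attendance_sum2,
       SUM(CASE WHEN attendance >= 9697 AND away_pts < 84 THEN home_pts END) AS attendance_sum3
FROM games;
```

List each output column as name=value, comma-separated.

attendance_sum=924, attendance_sum2=1175, attendance_sum3=64

[attendance_sum: attendance >= 6837 AND quarter > 1]
game_id=80: ✓ → 90
game_id=81: ✗
game_id=82: ✓ → 119
game_id=83: ✓ → 72
game_id=84: ✗
game_id=85: ✓ → 140
game_id=86: ✓ → 63
game_id=87: ✓ → 129
game_id=88: ✓ → 84
game_id=89: ✗
game_id=90: ✓ → 111
game_id=91: ✓ → 116
attendance_sum = 90 + 119 + 72 + 140 + 63 + 129 + 84 + 111 + 116 = 924
—
[attendance_sum2: attendance <= 15583 OR venue IN ('neutral', 'home', 'away')]
game_id=80: ✓ → 90
game_id=81: ✓ → 78
game_id=82: ✓ → 119
game_id=83: ✓ → 72
game_id=84: ✓ → 109
game_id=85: ✓ → 140
game_id=86: ✓ → 63
game_id=87: ✓ → 129
game_id=88: ✓ → 84
game_id=89: ✓ → 64
game_id=90: ✓ → 111
game_id=91: ✓ → 116
attendance_sum2 = 90 + 78 + 119 + 72 + 109 + 140 + 63 + 129 + 84 + 64 + 111 + 116 = 1175
—
[attendance_sum3: attendance >= 9697 AND away_pts < 84]
game_id=80: ✗
game_id=81: ✗
game_id=82: ✗
game_id=83: ✗
game_id=84: ✗
game_id=85: ✗
game_id=86: ✗
game_id=87: ✗
game_id=88: ✗
game_id=89: ✓ → 64
game_id=90: ✗
game_id=91: ✗
attendance_sum3 = 64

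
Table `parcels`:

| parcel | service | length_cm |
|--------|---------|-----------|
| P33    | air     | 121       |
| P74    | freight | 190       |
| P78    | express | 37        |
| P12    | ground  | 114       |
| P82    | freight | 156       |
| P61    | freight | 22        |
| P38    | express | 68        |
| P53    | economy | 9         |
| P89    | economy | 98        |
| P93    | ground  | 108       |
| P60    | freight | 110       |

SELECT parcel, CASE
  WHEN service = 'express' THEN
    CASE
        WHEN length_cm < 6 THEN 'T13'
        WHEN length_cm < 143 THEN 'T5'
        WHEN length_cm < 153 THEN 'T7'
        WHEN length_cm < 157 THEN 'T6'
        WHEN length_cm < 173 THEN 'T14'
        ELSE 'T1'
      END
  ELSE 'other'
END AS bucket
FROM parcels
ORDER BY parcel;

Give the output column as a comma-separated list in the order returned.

parcel=P12: service='ground' → outer ELSE → other
parcel=P33: service='air' → outer ELSE → other
parcel=P38: service='express' → inner[length_cm < 143] → T5
parcel=P53: service='economy' → outer ELSE → other
parcel=P60: service='freight' → outer ELSE → other
parcel=P61: service='freight' → outer ELSE → other
parcel=P74: service='freight' → outer ELSE → other
parcel=P78: service='express' → inner[length_cm < 143] → T5
parcel=P82: service='freight' → outer ELSE → other
parcel=P89: service='economy' → outer ELSE → other
parcel=P93: service='ground' → outer ELSE → other

other, other, T5, other, other, other, other, T5, other, other, other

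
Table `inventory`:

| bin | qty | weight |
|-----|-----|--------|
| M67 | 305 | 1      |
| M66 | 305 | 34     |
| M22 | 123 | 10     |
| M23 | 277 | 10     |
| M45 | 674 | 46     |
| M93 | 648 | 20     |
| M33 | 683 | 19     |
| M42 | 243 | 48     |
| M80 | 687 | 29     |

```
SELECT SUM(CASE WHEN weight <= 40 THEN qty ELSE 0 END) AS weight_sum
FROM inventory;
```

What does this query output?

bin=M67: ✓ → 305
bin=M66: ✓ → 305
bin=M22: ✓ → 123
bin=M23: ✓ → 277
bin=M45: ✗
bin=M93: ✓ → 648
bin=M33: ✓ → 683
bin=M42: ✗
bin=M80: ✓ → 687
weight_sum = 305 + 305 + 123 + 277 + 648 + 683 + 687 = 3028

3028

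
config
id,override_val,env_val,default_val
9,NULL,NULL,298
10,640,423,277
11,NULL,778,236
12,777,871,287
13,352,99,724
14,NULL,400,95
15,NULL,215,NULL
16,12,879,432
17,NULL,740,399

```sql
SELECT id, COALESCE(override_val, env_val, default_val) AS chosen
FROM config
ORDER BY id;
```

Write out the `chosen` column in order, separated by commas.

298, 640, 778, 777, 352, 400, 215, 12, 740

id=9: override_val=NULL, env_val=NULL, default_val=298 → 298
id=10: override_val=640 → 640
id=11: override_val=NULL, env_val=778 → 778
id=12: override_val=777 → 777
id=13: override_val=352 → 352
id=14: override_val=NULL, env_val=400 → 400
id=15: override_val=NULL, env_val=215 → 215
id=16: override_val=12 → 12
id=17: override_val=NULL, env_val=740 → 740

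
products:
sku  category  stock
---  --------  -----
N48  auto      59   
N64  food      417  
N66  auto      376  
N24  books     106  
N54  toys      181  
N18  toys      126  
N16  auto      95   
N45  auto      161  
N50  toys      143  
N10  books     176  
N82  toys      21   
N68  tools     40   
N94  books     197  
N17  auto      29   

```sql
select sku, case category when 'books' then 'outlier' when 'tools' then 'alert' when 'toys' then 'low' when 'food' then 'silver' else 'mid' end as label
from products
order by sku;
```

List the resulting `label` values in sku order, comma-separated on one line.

outlier, mid, mid, low, outlier, mid, mid, low, low, silver, mid, alert, low, outlier

sku=N10: category='books' → outlier
sku=N16: ELSE → mid
sku=N17: ELSE → mid
sku=N18: category='toys' → low
sku=N24: category='books' → outlier
sku=N45: ELSE → mid
sku=N48: ELSE → mid
sku=N50: category='toys' → low
sku=N54: category='toys' → low
sku=N64: category='food' → silver
sku=N66: ELSE → mid
sku=N68: category='tools' → alert
sku=N82: category='toys' → low
sku=N94: category='books' → outlier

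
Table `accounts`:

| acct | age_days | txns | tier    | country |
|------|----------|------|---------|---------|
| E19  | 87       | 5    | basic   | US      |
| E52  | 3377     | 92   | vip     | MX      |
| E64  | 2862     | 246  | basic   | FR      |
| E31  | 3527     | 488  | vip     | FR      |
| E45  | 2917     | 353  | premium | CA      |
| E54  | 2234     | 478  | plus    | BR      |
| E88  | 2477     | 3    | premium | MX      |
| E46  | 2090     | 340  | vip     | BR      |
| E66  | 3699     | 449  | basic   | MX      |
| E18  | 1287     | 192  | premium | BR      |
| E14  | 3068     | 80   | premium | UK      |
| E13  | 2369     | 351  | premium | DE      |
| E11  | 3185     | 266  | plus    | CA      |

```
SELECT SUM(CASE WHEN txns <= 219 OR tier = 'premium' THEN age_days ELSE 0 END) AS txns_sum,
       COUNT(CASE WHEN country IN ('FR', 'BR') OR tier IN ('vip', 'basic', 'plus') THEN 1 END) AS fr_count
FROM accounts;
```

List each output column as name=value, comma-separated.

[txns_sum: txns <= 219 OR tier = 'premium']
acct=E19: ✓ → 87
acct=E52: ✓ → 3377
acct=E64: ✗
acct=E31: ✗
acct=E45: ✓ → 2917
acct=E54: ✗
acct=E88: ✓ → 2477
acct=E46: ✗
acct=E66: ✗
acct=E18: ✓ → 1287
acct=E14: ✓ → 3068
acct=E13: ✓ → 2369
acct=E11: ✗
txns_sum = 87 + 3377 + 2917 + 2477 + 1287 + 3068 + 2369 = 15582
—
[fr_count: country IN ('FR', 'BR') OR tier IN ('vip', 'basic', 'plus')]
acct=E19: ✓ → 1
acct=E52: ✓ → 1
acct=E64: ✓ → 1
acct=E31: ✓ → 1
acct=E45: ✗
acct=E54: ✓ → 1
acct=E88: ✗
acct=E46: ✓ → 1
acct=E66: ✓ → 1
acct=E18: ✓ → 1
acct=E14: ✗
acct=E13: ✗
acct=E11: ✓ → 1
fr_count = COUNT(1, 1, 1, 1, 1, 1, 1, 1, 1) = 9

txns_sum=15582, fr_count=9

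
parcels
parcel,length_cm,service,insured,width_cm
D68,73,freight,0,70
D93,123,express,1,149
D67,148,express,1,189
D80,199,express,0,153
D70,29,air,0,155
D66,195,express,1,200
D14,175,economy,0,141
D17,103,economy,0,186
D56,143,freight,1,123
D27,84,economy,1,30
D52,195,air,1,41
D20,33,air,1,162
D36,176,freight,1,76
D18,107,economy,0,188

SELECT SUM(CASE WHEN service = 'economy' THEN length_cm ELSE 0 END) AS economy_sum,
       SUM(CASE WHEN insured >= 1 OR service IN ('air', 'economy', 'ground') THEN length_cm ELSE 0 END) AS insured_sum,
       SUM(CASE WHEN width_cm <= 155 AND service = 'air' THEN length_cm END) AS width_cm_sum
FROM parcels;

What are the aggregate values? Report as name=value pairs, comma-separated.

[economy_sum: service = 'economy']
parcel=D68: ✗
parcel=D93: ✗
parcel=D67: ✗
parcel=D80: ✗
parcel=D70: ✗
parcel=D66: ✗
parcel=D14: ✓ → 175
parcel=D17: ✓ → 103
parcel=D56: ✗
parcel=D27: ✓ → 84
parcel=D52: ✗
parcel=D20: ✗
parcel=D36: ✗
parcel=D18: ✓ → 107
economy_sum = 175 + 103 + 84 + 107 = 469
—
[insured_sum: insured >= 1 OR service IN ('air', 'economy', 'ground')]
parcel=D68: ✗
parcel=D93: ✓ → 123
parcel=D67: ✓ → 148
parcel=D80: ✗
parcel=D70: ✓ → 29
parcel=D66: ✓ → 195
parcel=D14: ✓ → 175
parcel=D17: ✓ → 103
parcel=D56: ✓ → 143
parcel=D27: ✓ → 84
parcel=D52: ✓ → 195
parcel=D20: ✓ → 33
parcel=D36: ✓ → 176
parcel=D18: ✓ → 107
insured_sum = 123 + 148 + 29 + 195 + 175 + 103 + 143 + 84 + 195 + 33 + 176 + 107 = 1511
—
[width_cm_sum: width_cm <= 155 AND service = 'air']
parcel=D68: ✗
parcel=D93: ✗
parcel=D67: ✗
parcel=D80: ✗
parcel=D70: ✓ → 29
parcel=D66: ✗
parcel=D14: ✗
parcel=D17: ✗
parcel=D56: ✗
parcel=D27: ✗
parcel=D52: ✓ → 195
parcel=D20: ✗
parcel=D36: ✗
parcel=D18: ✗
width_cm_sum = 29 + 195 = 224

economy_sum=469, insured_sum=1511, width_cm_sum=224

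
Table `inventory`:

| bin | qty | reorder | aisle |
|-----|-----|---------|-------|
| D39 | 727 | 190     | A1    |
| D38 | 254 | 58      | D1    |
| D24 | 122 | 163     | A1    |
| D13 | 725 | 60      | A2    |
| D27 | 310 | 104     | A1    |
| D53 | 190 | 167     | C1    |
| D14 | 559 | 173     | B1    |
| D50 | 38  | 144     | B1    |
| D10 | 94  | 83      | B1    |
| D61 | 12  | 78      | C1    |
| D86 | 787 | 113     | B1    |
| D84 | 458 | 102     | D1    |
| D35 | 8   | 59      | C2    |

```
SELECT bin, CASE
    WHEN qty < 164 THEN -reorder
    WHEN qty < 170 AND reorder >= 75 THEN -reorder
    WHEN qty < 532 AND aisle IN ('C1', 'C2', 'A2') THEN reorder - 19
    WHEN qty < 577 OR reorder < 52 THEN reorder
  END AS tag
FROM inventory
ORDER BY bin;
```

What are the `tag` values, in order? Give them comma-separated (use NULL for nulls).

-83, NULL, 173, -163, 104, -59, 58, NULL, -144, 148, -78, 102, NULL

bin=D10: qty < 164 → -83
bin=D13: (no match → NULL) → NULL
bin=D14: qty < 577 OR reorder < 52 → 173
bin=D24: qty < 164 → -163
bin=D27: qty < 577 OR reorder < 52 → 104
bin=D35: qty < 164 → -59
bin=D38: qty < 577 OR reorder < 52 → 58
bin=D39: (no match → NULL) → NULL
bin=D50: qty < 164 → -144
bin=D53: qty < 532 AND aisle IN ('C1', 'C2', 'A2') → 148
bin=D61: qty < 164 → -78
bin=D84: qty < 577 OR reorder < 52 → 102
bin=D86: (no match → NULL) → NULL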